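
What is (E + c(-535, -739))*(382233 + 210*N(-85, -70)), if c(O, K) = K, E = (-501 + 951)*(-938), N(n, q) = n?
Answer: -154075343337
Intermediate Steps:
E = -422100 (E = 450*(-938) = -422100)
(E + c(-535, -739))*(382233 + 210*N(-85, -70)) = (-422100 - 739)*(382233 + 210*(-85)) = -422839*(382233 - 17850) = -422839*364383 = -154075343337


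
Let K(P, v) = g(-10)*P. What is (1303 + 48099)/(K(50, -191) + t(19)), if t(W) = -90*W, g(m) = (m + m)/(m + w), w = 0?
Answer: -24701/805 ≈ -30.684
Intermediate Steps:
g(m) = 2 (g(m) = (m + m)/(m + 0) = (2*m)/m = 2)
K(P, v) = 2*P
(1303 + 48099)/(K(50, -191) + t(19)) = (1303 + 48099)/(2*50 - 90*19) = 49402/(100 - 1710) = 49402/(-1610) = 49402*(-1/1610) = -24701/805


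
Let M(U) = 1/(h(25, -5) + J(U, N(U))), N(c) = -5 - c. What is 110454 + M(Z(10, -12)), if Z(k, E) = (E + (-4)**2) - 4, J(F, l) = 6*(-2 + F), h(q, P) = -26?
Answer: 4197251/38 ≈ 1.1045e+5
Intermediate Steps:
J(F, l) = -12 + 6*F
Z(k, E) = 12 + E (Z(k, E) = (E + 16) - 4 = (16 + E) - 4 = 12 + E)
M(U) = 1/(-38 + 6*U) (M(U) = 1/(-26 + (-12 + 6*U)) = 1/(-38 + 6*U))
110454 + M(Z(10, -12)) = 110454 + 1/(2*(-19 + 3*(12 - 12))) = 110454 + 1/(2*(-19 + 3*0)) = 110454 + 1/(2*(-19 + 0)) = 110454 + (1/2)/(-19) = 110454 + (1/2)*(-1/19) = 110454 - 1/38 = 4197251/38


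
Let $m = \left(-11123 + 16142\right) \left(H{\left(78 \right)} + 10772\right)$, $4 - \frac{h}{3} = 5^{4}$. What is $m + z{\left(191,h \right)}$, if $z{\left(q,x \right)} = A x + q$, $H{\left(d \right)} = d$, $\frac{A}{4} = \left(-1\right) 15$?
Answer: $54568121$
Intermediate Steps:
$h = -1863$ ($h = 12 - 3 \cdot 5^{4} = 12 - 1875 = -1863$)
$A = -60$ ($A = 4 \left(\left(-1\right) 15\right) = 4 \left(-15\right) = -60$)
$z{\left(q,x \right)} = q - 60 x$ ($z{\left(q,x \right)} = - 60 x + q = q - 60 x$)
$m = 54456150$ ($m = \left(-11123 + 16142\right) \left(78 + 10772\right) = 5019 \cdot 10850 = 54456150$)
$m + z{\left(191,h \right)} = 54456150 + \left(191 - -111780\right) = 54456150 + \left(191 + 111780\right) = 54456150 + 111971 = 54568121$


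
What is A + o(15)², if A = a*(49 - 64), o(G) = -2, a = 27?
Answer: -401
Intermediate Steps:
A = -405 (A = 27*(49 - 64) = 27*(-15) = -405)
A + o(15)² = -405 + (-2)² = -405 + 4 = -401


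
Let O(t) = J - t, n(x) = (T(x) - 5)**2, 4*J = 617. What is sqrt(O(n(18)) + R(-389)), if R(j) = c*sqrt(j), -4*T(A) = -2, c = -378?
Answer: sqrt(134 - 378*I*sqrt(389)) ≈ 61.606 - 60.508*I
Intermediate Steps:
T(A) = 1/2 (T(A) = -1/4*(-2) = 1/2)
R(j) = -378*sqrt(j)
J = 617/4 (J = (1/4)*617 = 617/4 ≈ 154.25)
n(x) = 81/4 (n(x) = (1/2 - 5)**2 = (-9/2)**2 = 81/4)
O(t) = 617/4 - t
sqrt(O(n(18)) + R(-389)) = sqrt((617/4 - 1*81/4) - 378*I*sqrt(389)) = sqrt((617/4 - 81/4) - 378*I*sqrt(389)) = sqrt(134 - 378*I*sqrt(389))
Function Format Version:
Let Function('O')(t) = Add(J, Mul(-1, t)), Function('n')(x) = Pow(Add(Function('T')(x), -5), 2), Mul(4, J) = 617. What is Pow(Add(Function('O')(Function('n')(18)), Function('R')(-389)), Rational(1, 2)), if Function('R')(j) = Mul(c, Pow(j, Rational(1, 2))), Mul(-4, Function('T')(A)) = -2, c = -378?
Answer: Pow(Add(134, Mul(-378, I, Pow(389, Rational(1, 2)))), Rational(1, 2)) ≈ Add(61.606, Mul(-60.508, I))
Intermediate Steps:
Function('T')(A) = Rational(1, 2) (Function('T')(A) = Mul(Rational(-1, 4), -2) = Rational(1, 2))
Function('R')(j) = Mul(-378, Pow(j, Rational(1, 2)))
J = Rational(617, 4) (J = Mul(Rational(1, 4), 617) = Rational(617, 4) ≈ 154.25)
Function('n')(x) = Rational(81, 4) (Function('n')(x) = Pow(Add(Rational(1, 2), -5), 2) = Pow(Rational(-9, 2), 2) = Rational(81, 4))
Function('O')(t) = Add(Rational(617, 4), Mul(-1, t))
Pow(Add(Function('O')(Function('n')(18)), Function('R')(-389)), Rational(1, 2)) = Pow(Add(Add(Rational(617, 4), Mul(-1, Rational(81, 4))), Mul(-378, Pow(-389, Rational(1, 2)))), Rational(1, 2)) = Pow(Add(Add(Rational(617, 4), Rational(-81, 4)), Mul(-378, Mul(I, Pow(389, Rational(1, 2))))), Rational(1, 2)) = Pow(Add(134, Mul(-378, I, Pow(389, Rational(1, 2)))), Rational(1, 2))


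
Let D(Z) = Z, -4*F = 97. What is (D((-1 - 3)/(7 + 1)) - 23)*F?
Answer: 4559/8 ≈ 569.88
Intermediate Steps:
F = -97/4 (F = -1/4*97 = -97/4 ≈ -24.250)
(D((-1 - 3)/(7 + 1)) - 23)*F = ((-1 - 3)/(7 + 1) - 23)*(-97/4) = (-4/8 - 23)*(-97/4) = (-4*1/8 - 23)*(-97/4) = (-1/2 - 23)*(-97/4) = -47/2*(-97/4) = 4559/8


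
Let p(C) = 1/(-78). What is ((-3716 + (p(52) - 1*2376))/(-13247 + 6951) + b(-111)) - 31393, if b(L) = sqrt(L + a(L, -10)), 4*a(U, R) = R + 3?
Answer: -15416250407/491088 + I*sqrt(451)/2 ≈ -31392.0 + 10.618*I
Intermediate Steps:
a(U, R) = 3/4 + R/4 (a(U, R) = (R + 3)/4 = (3 + R)/4 = 3/4 + R/4)
p(C) = -1/78
b(L) = sqrt(-7/4 + L) (b(L) = sqrt(L + (3/4 + (1/4)*(-10))) = sqrt(L + (3/4 - 5/2)) = sqrt(L - 7/4) = sqrt(-7/4 + L))
((-3716 + (p(52) - 1*2376))/(-13247 + 6951) + b(-111)) - 31393 = ((-3716 + (-1/78 - 1*2376))/(-13247 + 6951) + sqrt(-7 + 4*(-111))/2) - 31393 = ((-3716 + (-1/78 - 2376))/(-6296) + sqrt(-7 - 444)/2) - 31393 = ((-3716 - 185329/78)*(-1/6296) + sqrt(-451)/2) - 31393 = (-475177/78*(-1/6296) + (I*sqrt(451))/2) - 31393 = (475177/491088 + I*sqrt(451)/2) - 31393 = -15416250407/491088 + I*sqrt(451)/2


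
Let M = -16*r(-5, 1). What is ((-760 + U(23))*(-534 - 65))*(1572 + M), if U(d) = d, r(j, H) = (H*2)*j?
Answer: 764613916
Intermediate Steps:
r(j, H) = 2*H*j (r(j, H) = (2*H)*j = 2*H*j)
M = 160 (M = -32*(-5) = -16*(-10) = 160)
((-760 + U(23))*(-534 - 65))*(1572 + M) = ((-760 + 23)*(-534 - 65))*(1572 + 160) = -737*(-599)*1732 = 441463*1732 = 764613916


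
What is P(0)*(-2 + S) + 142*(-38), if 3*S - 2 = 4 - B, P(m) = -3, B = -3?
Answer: -5399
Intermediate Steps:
S = 3 (S = ⅔ + (4 - 1*(-3))/3 = ⅔ + (4 + 3)/3 = ⅔ + (⅓)*7 = ⅔ + 7/3 = 3)
P(0)*(-2 + S) + 142*(-38) = -3*(-2 + 3) + 142*(-38) = -3*1 - 5396 = -3 - 5396 = -5399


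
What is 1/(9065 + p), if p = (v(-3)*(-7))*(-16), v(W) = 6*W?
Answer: 1/7049 ≈ 0.00014186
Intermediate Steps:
p = -2016 (p = ((6*(-3))*(-7))*(-16) = -18*(-7)*(-16) = 126*(-16) = -2016)
1/(9065 + p) = 1/(9065 - 2016) = 1/7049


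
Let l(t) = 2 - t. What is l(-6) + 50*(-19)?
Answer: -942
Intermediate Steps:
l(-6) + 50*(-19) = (2 - 1*(-6)) + 50*(-19) = (2 + 6) - 950 = 8 - 950 = -942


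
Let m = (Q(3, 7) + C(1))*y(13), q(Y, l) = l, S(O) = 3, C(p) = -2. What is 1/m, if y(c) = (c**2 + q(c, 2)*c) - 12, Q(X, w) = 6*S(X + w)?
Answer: 1/2928 ≈ 0.00034153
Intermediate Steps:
Q(X, w) = 18 (Q(X, w) = 6*3 = 18)
y(c) = -12 + c**2 + 2*c (y(c) = (c**2 + 2*c) - 12 = -12 + c**2 + 2*c)
m = 2928 (m = (18 - 2)*(-12 + 13**2 + 2*13) = 16*(-12 + 169 + 26) = 16*183 = 2928)
1/m = 1/2928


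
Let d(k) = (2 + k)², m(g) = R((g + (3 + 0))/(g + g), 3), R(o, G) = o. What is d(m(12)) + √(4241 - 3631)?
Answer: 441/64 + √610 ≈ 31.589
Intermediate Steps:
m(g) = (3 + g)/(2*g) (m(g) = (g + (3 + 0))/(g + g) = (g + 3)/((2*g)) = (3 + g)*(1/(2*g)) = (3 + g)/(2*g))
d(m(12)) + √(4241 - 3631) = (2 + (½)*(3 + 12)/12)² + √(4241 - 3631) = (2 + (½)*(1/12)*15)² + √610 = (2 + 5/8)² + √610 = (21/8)² + √610 = 441/64 + √610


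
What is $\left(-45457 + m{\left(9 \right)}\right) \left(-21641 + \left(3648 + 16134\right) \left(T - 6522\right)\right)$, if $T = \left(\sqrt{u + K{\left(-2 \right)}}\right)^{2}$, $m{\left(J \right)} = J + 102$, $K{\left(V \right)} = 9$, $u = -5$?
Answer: $5847852673082$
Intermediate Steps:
$m{\left(J \right)} = 102 + J$
$T = 4$ ($T = \left(\sqrt{-5 + 9}\right)^{2} = \left(\sqrt{4}\right)^{2} = 2^{2} = 4$)
$\left(-45457 + m{\left(9 \right)}\right) \left(-21641 + \left(3648 + 16134\right) \left(T - 6522\right)\right) = \left(-45457 + \left(102 + 9\right)\right) \left(-21641 + \left(3648 + 16134\right) \left(4 - 6522\right)\right) = \left(-45457 + 111\right) \left(-21641 + 19782 \left(-6518\right)\right) = - 45346 \left(-21641 - 128939076\right) = \left(-45346\right) \left(-128960717\right) = 5847852673082$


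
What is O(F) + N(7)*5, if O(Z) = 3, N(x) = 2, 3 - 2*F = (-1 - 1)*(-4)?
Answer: 13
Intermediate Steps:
F = -5/2 (F = 3/2 - (-1 - 1)*(-4)/2 = 3/2 - (-1)*(-4) = 3/2 - ½*8 = 3/2 - 4 = -5/2 ≈ -2.5000)
O(F) + N(7)*5 = 3 + 2*5 = 3 + 10 = 13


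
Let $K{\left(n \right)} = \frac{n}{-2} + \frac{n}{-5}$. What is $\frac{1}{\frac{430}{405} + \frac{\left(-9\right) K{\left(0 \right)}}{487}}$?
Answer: $\frac{81}{86} \approx 0.94186$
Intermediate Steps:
$K{\left(n \right)} = - \frac{7 n}{10}$ ($K{\left(n \right)} = n \left(- \frac{1}{2}\right) + n \left(- \frac{1}{5}\right) = - \frac{n}{2} - \frac{n}{5} = - \frac{7 n}{10}$)
$\frac{1}{\frac{430}{405} + \frac{\left(-9\right) K{\left(0 \right)}}{487}} = \frac{1}{\frac{430}{405} + \frac{\left(-9\right) \left(\left(- \frac{7}{10}\right) 0\right)}{487}} = \frac{1}{430 \cdot \frac{1}{405} + \left(-9\right) 0 \cdot \frac{1}{487}} = \frac{1}{\frac{86}{81} + 0 \cdot \frac{1}{487}} = \frac{1}{\frac{86}{81} + 0} = \frac{1}{\frac{86}{81}} = \frac{81}{86}$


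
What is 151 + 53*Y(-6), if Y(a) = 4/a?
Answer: 347/3 ≈ 115.67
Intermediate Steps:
151 + 53*Y(-6) = 151 + 53*(4/(-6)) = 151 + 53*(4*(-1/6)) = 151 + 53*(-2/3) = 151 - 106/3 = 347/3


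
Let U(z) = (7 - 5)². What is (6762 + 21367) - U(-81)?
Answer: 28125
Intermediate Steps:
U(z) = 4 (U(z) = 2² = 4)
(6762 + 21367) - U(-81) = (6762 + 21367) - 1*4 = 28129 - 4 = 28125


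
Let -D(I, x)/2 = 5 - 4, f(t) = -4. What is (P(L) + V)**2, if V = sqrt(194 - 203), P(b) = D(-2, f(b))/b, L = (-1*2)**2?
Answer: (-1 + 6*I)**2/4 ≈ -8.75 - 3.0*I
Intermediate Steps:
L = 4 (L = (-2)**2 = 4)
D(I, x) = -2 (D(I, x) = -2*(5 - 4) = -2*1 = -2)
P(b) = -2/b
V = 3*I (V = sqrt(-9) = 3*I ≈ 3.0*I)
(P(L) + V)**2 = (-2/4 + 3*I)**2 = (-2*1/4 + 3*I)**2 = (-1/2 + 3*I)**2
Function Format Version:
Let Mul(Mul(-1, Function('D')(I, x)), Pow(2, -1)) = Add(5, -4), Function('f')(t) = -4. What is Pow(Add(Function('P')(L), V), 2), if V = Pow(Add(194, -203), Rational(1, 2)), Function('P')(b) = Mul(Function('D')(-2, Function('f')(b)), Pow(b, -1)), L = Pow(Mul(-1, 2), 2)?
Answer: Mul(Rational(1, 4), Pow(Add(-1, Mul(6, I)), 2)) ≈ Add(-8.7500, Mul(-3.0000, I))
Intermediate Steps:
L = 4 (L = Pow(-2, 2) = 4)
Function('D')(I, x) = -2 (Function('D')(I, x) = Mul(-2, Add(5, -4)) = Mul(-2, 1) = -2)
Function('P')(b) = Mul(-2, Pow(b, -1))
V = Mul(3, I) (V = Pow(-9, Rational(1, 2)) = Mul(3, I) ≈ Mul(3.0000, I))
Pow(Add(Function('P')(L), V), 2) = Pow(Add(Mul(-2, Pow(4, -1)), Mul(3, I)), 2) = Pow(Add(Mul(-2, Rational(1, 4)), Mul(3, I)), 2) = Pow(Add(Rational(-1, 2), Mul(3, I)), 2)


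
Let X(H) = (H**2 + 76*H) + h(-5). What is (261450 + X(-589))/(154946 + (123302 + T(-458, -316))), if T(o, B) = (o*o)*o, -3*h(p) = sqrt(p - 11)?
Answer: -563607/95793664 + I/71845248 ≈ -0.0058836 + 1.3919e-8*I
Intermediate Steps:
h(p) = -sqrt(-11 + p)/3 (h(p) = -sqrt(p - 11)/3 = -sqrt(-11 + p)/3)
T(o, B) = o**3 (T(o, B) = o**2*o = o**3)
X(H) = H**2 + 76*H - 4*I/3 (X(H) = (H**2 + 76*H) - sqrt(-11 - 5)/3 = (H**2 + 76*H) - 4*I/3 = H**2 + 76*H - 4*I/3)
(261450 + X(-589))/(154946 + (123302 + T(-458, -316))) = (261450 + ((-589)**2 + 76*(-589) - 4*I/3))/(154946 + (123302 + (-458)**3)) = (261450 + (346921 - 44764 - 4*I/3))/(154946 + (123302 - 96071912)) = (261450 + (302157 - 4*I/3))/(154946 - 95948610) = (563607 - 4*I/3)/(-95793664) = (563607 - 4*I/3)*(-1/95793664) = -563607/95793664 + I/71845248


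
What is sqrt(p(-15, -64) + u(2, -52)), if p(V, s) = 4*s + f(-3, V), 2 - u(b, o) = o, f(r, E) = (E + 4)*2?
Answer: 4*I*sqrt(14) ≈ 14.967*I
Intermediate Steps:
f(r, E) = 8 + 2*E (f(r, E) = (4 + E)*2 = 8 + 2*E)
u(b, o) = 2 - o
p(V, s) = 8 + 2*V + 4*s (p(V, s) = 4*s + (8 + 2*V) = 8 + 2*V + 4*s)
sqrt(p(-15, -64) + u(2, -52)) = sqrt((8 + 2*(-15) + 4*(-64)) + (2 - 1*(-52))) = sqrt((8 - 30 - 256) + (2 + 52)) = sqrt(-278 + 54) = sqrt(-224) = 4*I*sqrt(14)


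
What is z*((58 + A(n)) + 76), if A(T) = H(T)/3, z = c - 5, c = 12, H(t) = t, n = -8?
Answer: 2758/3 ≈ 919.33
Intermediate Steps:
z = 7 (z = 12 - 5 = 7)
A(T) = T/3
z*((58 + A(n)) + 76) = 7*((58 + (1/3)*(-8)) + 76) = 7*((58 - 8/3) + 76) = 7*(166/3 + 76) = 7*(394/3) = 2758/3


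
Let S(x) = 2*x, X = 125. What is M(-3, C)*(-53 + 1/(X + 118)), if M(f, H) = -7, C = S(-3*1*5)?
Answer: 90146/243 ≈ 370.97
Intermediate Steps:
C = -30 (C = 2*(-3*1*5) = 2*(-3*5) = 2*(-15) = -30)
M(-3, C)*(-53 + 1/(X + 118)) = -7*(-53 + 1/(125 + 118)) = -7*(-53 + 1/243) = -7*(-12878/243) = 90146/243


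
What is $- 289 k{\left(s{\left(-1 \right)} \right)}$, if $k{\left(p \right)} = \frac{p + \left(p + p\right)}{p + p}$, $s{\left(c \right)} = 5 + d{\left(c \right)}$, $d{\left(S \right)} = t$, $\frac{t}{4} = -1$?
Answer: $- \frac{867}{2} \approx -433.5$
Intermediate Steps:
$t = -4$ ($t = 4 \left(-1\right) = -4$)
$d{\left(S \right)} = -4$
$s{\left(c \right)} = 1$ ($s{\left(c \right)} = 5 - 4 = 1$)
$k{\left(p \right)} = \frac{3}{2}$ ($k{\left(p \right)} = \frac{p + 2 p}{2 p} = 3 p \frac{1}{2 p} = \frac{3}{2}$)
$- 289 k{\left(s{\left(-1 \right)} \right)} = \left(-289\right) \frac{3}{2} = - \frac{867}{2}$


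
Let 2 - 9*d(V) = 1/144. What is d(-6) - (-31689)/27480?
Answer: 2039821/1483920 ≈ 1.3746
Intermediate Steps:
d(V) = 287/1296 (d(V) = 2/9 - ⅑/144 = 2/9 - ⅑*1/144 = 2/9 - 1/1296 = 287/1296)
d(-6) - (-31689)/27480 = 287/1296 - (-31689)/27480 = 287/1296 - 1*(-10563/9160) = 287/1296 + 10563/9160 = 2039821/1483920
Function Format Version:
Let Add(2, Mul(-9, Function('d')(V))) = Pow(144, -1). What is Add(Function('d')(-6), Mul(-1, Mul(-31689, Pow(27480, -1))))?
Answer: Rational(2039821, 1483920) ≈ 1.3746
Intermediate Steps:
Function('d')(V) = Rational(287, 1296) (Function('d')(V) = Add(Rational(2, 9), Mul(Rational(-1, 9), Pow(144, -1))) = Add(Rational(2, 9), Mul(Rational(-1, 9), Rational(1, 144))) = Add(Rational(2, 9), Rational(-1, 1296)) = Rational(287, 1296))
Add(Function('d')(-6), Mul(-1, Mul(-31689, Pow(27480, -1)))) = Add(Rational(287, 1296), Mul(-1, Mul(-31689, Pow(27480, -1)))) = Add(Rational(287, 1296), Mul(-1, Mul(-31689, Rational(1, 27480)))) = Add(Rational(287, 1296), Mul(-1, Rational(-10563, 9160))) = Add(Rational(287, 1296), Rational(10563, 9160)) = Rational(2039821, 1483920)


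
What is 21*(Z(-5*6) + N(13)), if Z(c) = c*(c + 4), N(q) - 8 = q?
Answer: 16821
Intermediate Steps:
N(q) = 8 + q
Z(c) = c*(4 + c)
21*(Z(-5*6) + N(13)) = 21*((-5*6)*(4 - 5*6) + (8 + 13)) = 21*(-30*(4 - 30) + 21) = 21*(-30*(-26) + 21) = 21*(780 + 21) = 21*801 = 16821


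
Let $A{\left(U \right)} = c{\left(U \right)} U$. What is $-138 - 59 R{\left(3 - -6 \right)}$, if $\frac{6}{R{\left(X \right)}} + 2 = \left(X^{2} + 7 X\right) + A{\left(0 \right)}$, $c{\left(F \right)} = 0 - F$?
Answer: $- \frac{9975}{71} \approx -140.49$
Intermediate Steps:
$c{\left(F \right)} = - F$
$A{\left(U \right)} = - U^{2}$ ($A{\left(U \right)} = - U U = - U^{2}$)
$R{\left(X \right)} = \frac{6}{-2 + X^{2} + 7 X}$ ($R{\left(X \right)} = \frac{6}{-2 + \left(\left(X^{2} + 7 X\right) - 0^{2}\right)} = \frac{6}{-2 + \left(\left(X^{2} + 7 X\right) - 0\right)} = \frac{6}{-2 + \left(\left(X^{2} + 7 X\right) + 0\right)} = \frac{6}{-2 + \left(X^{2} + 7 X\right)} = \frac{6}{-2 + X^{2} + 7 X}$)
$-138 - 59 R{\left(3 - -6 \right)} = -138 - 59 \frac{6}{-2 + \left(3 - -6\right)^{2} + 7 \left(3 - -6\right)} = -138 - 59 \frac{6}{-2 + \left(3 + 6\right)^{2} + 7 \left(3 + 6\right)} = -138 - 59 \frac{6}{-2 + 9^{2} + 7 \cdot 9} = -138 - 59 \frac{6}{-2 + 81 + 63} = -138 - 59 \cdot \frac{6}{142} = -138 - 59 \cdot 6 \cdot \frac{1}{142} = -138 - \frac{177}{71} = - \frac{9975}{71}$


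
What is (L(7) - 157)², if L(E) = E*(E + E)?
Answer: 3481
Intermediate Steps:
L(E) = 2*E² (L(E) = E*(2*E) = 2*E²)
(L(7) - 157)² = (2*7² - 157)² = (2*49 - 157)² = (98 - 157)² = (-59)² = 3481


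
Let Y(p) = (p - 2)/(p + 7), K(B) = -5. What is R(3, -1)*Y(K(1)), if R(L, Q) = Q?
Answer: 7/2 ≈ 3.5000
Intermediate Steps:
Y(p) = (-2 + p)/(7 + p)
R(3, -1)*Y(K(1)) = -(-2 - 5)/(7 - 5) = -(-7)/2 = -1*(-7/2) = 7/2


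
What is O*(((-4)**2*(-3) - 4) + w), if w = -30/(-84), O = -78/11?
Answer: 28197/77 ≈ 366.19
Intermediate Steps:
O = -78/11 (O = -78*1/11 = -78/11 ≈ -7.0909)
w = 5/14 (w = -30*(-1/84) = 5/14 ≈ 0.35714)
O*(((-4)**2*(-3) - 4) + w) = -78*(((-4)**2*(-3) - 4) + 5/14)/11 = -78*((16*(-3) - 4) + 5/14)/11 = -78*((-48 - 4) + 5/14)/11 = -78*(-52 + 5/14)/11 = -78/11*(-723/14) = 28197/77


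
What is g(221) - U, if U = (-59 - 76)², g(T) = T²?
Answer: 30616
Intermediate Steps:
U = 18225 (U = (-135)² = 18225)
g(221) - U = 221² - 1*18225 = 48841 - 18225 = 30616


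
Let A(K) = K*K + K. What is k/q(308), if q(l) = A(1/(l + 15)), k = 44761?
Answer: 4669870369/324 ≈ 1.4413e+7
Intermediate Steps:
A(K) = K + K² (A(K) = K² + K = K + K²)
q(l) = (1 + 1/(15 + l))/(15 + l) (q(l) = (1 + 1/(l + 15))/(l + 15) = (1 + 1/(15 + l))/(15 + l))
k/q(308) = 44761/(((16 + 308)/(15 + 308)²)) = 44761/((324/323²)) = 44761/(((1/104329)*324)) = 44761/(324/104329) = 44761*(104329/324) = 4669870369/324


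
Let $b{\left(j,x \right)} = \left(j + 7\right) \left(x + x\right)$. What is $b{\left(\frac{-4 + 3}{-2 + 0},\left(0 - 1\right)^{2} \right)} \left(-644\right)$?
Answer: $-9660$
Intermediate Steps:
$b{\left(j,x \right)} = 2 x \left(7 + j\right)$ ($b{\left(j,x \right)} = \left(7 + j\right) 2 x = 2 x \left(7 + j\right)$)
$b{\left(\frac{-4 + 3}{-2 + 0},\left(0 - 1\right)^{2} \right)} \left(-644\right) = 2 \left(0 - 1\right)^{2} \left(7 + \frac{-4 + 3}{-2 + 0}\right) \left(-644\right) = 2 \left(-1\right)^{2} \left(7 - \frac{1}{-2}\right) \left(-644\right) = 2 \cdot 1 \left(7 - - \frac{1}{2}\right) \left(-644\right) = 2 \cdot 1 \left(7 + \frac{1}{2}\right) \left(-644\right) = 2 \cdot 1 \cdot \frac{15}{2} \left(-644\right) = 15 \left(-644\right) = -9660$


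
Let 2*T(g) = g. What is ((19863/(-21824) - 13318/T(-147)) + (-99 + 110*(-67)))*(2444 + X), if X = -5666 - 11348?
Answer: 5495034099815/51744 ≈ 1.0620e+8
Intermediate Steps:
T(g) = g/2
X = -17014
((19863/(-21824) - 13318/T(-147)) + (-99 + 110*(-67)))*(2444 + X) = ((19863/(-21824) - 13318/((½)*(-147))) + (-99 + 110*(-67)))*(2444 - 17014) = ((19863*(-1/21824) - 13318/(-147/2)) + (-99 - 7370))*(-14570) = ((-19863/21824 - 13318*(-2/147)) - 7469)*(-14570) = ((-19863/21824 + 26636/147) - 7469)*(-14570) = (578384203/3208128 - 7469)*(-14570) = -23383123829/3208128*(-14570) = 5495034099815/51744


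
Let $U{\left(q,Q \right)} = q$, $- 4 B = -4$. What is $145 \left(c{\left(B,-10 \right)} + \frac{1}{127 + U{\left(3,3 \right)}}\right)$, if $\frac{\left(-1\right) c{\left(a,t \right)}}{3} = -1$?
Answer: $\frac{11339}{26} \approx 436.12$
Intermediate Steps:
$B = 1$ ($B = \left(- \frac{1}{4}\right) \left(-4\right) = 1$)
$c{\left(a,t \right)} = 3$ ($c{\left(a,t \right)} = \left(-3\right) \left(-1\right) = 3$)
$145 \left(c{\left(B,-10 \right)} + \frac{1}{127 + U{\left(3,3 \right)}}\right) = 145 \left(3 + \frac{1}{127 + 3}\right) = 145 \left(3 + \frac{1}{130}\right) = 145 \cdot \frac{391}{130} = \frac{11339}{26}$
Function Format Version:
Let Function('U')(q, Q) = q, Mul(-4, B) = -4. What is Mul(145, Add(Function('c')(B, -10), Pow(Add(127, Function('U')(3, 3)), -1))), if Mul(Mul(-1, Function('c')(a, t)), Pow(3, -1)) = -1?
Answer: Rational(11339, 26) ≈ 436.12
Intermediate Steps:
B = 1 (B = Mul(Rational(-1, 4), -4) = 1)
Function('c')(a, t) = 3 (Function('c')(a, t) = Mul(-3, -1) = 3)
Mul(145, Add(Function('c')(B, -10), Pow(Add(127, Function('U')(3, 3)), -1))) = Mul(145, Add(3, Pow(Add(127, 3), -1))) = Mul(145, Add(3, Pow(130, -1))) = Mul(145, Add(3, Rational(1, 130))) = Mul(145, Rational(391, 130)) = Rational(11339, 26)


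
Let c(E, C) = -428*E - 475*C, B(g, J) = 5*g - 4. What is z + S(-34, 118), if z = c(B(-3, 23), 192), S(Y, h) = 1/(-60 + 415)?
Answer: -29489139/355 ≈ -83068.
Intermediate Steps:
B(g, J) = -4 + 5*g
S(Y, h) = 1/355
c(E, C) = -475*C - 428*E
z = -83068 (z = -475*192 - 428*(-4 + 5*(-3)) = -91200 - 428*(-4 - 15) = -91200 - 428*(-19) = -91200 + 8132 = -83068)
z + S(-34, 118) = -83068 + 1/355 = -29489139/355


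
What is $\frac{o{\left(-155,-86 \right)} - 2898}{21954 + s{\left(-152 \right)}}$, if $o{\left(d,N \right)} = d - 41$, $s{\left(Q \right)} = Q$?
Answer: $- \frac{1547}{10901} \approx -0.14191$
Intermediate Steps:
$o{\left(d,N \right)} = -41 + d$
$\frac{o{\left(-155,-86 \right)} - 2898}{21954 + s{\left(-152 \right)}} = \frac{\left(-41 - 155\right) - 2898}{21954 - 152} = \frac{-196 - 2898}{21802} = \left(-3094\right) \frac{1}{21802} = - \frac{1547}{10901}$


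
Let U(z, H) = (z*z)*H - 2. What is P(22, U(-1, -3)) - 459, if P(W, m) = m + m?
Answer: -469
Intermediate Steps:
U(z, H) = -2 + H*z² (U(z, H) = z²*H - 2 = H*z² - 2 = -2 + H*z²)
P(W, m) = 2*m
P(22, U(-1, -3)) - 459 = 2*(-2 - 3*(-1)²) - 459 = 2*(-2 - 3*1) - 459 = 2*(-2 - 3) - 459 = 2*(-5) - 459 = -10 - 459 = -469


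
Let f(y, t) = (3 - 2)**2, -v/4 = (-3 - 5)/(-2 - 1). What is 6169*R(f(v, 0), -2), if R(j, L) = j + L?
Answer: -6169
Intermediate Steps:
v = -32/3 (v = -4*(-3 - 5)/(-2 - 1) = -(-32)/(-3) = -(-32)*(-1)/3 = -4*8/3 = -32/3 ≈ -10.667)
f(y, t) = 1 (f(y, t) = 1**2 = 1)
R(j, L) = L + j
6169*R(f(v, 0), -2) = 6169*(-2 + 1) = 6169*(-1) = -6169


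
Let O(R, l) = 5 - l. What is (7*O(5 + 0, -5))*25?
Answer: 1750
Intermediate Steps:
(7*O(5 + 0, -5))*25 = (7*(5 - 1*(-5)))*25 = (7*(5 + 5))*25 = (7*10)*25 = 70*25 = 1750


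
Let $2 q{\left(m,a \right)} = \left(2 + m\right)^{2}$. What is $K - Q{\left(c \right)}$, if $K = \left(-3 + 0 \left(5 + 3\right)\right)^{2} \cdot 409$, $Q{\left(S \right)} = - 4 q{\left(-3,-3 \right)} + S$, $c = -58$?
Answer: $3741$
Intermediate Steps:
$q{\left(m,a \right)} = \frac{\left(2 + m\right)^{2}}{2}$
$Q{\left(S \right)} = -2 + S$ ($Q{\left(S \right)} = - 4 \frac{\left(2 - 3\right)^{2}}{2} + S = - 4 \frac{\left(-1\right)^{2}}{2} + S = - 4 \cdot \frac{1}{2} \cdot 1 + S = \left(-4\right) \frac{1}{2} + S = -2 + S$)
$K = 3681$ ($K = \left(-3 + 0 \cdot 8\right)^{2} \cdot 409 = \left(-3 + 0\right)^{2} \cdot 409 = \left(-3\right)^{2} \cdot 409 = 9 \cdot 409 = 3681$)
$K - Q{\left(c \right)} = 3681 - \left(-2 - 58\right) = 3681 - -60 = 3681 + 60 = 3741$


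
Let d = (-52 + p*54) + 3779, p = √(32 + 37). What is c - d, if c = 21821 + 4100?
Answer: 22194 - 54*√69 ≈ 21745.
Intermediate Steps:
c = 25921
p = √69 ≈ 8.3066
d = 3727 + 54*√69 (d = (-52 + √69*54) + 3779 = (-52 + 54*√69) + 3779 = 3727 + 54*√69 ≈ 4175.6)
c - d = 25921 - (3727 + 54*√69) = 25921 + (-3727 - 54*√69) = 22194 - 54*√69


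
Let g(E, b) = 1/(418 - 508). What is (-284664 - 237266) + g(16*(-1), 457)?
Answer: -46973701/90 ≈ -5.2193e+5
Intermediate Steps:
g(E, b) = -1/90 (g(E, b) = 1/(-90) = -1/90)
(-284664 - 237266) + g(16*(-1), 457) = (-284664 - 237266) - 1/90 = -521930 - 1/90 = -46973701/90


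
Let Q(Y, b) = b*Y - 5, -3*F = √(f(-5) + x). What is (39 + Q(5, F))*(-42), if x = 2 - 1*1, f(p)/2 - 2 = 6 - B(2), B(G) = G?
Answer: -1428 + 70*√13 ≈ -1175.6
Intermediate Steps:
f(p) = 12 (f(p) = 4 + 2*(6 - 1*2) = 4 + 2*(6 - 2) = 4 + 2*4 = 4 + 8 = 12)
x = 1 (x = 2 - 1 = 1)
F = -√13/3 (F = -√(12 + 1)/3 = -√13/3 ≈ -1.2019)
Q(Y, b) = -5 + Y*b (Q(Y, b) = Y*b - 5 = -5 + Y*b)
(39 + Q(5, F))*(-42) = (39 + (-5 + 5*(-√13/3)))*(-42) = (39 + (-5 - 5*√13/3))*(-42) = (34 - 5*√13/3)*(-42) = -1428 + 70*√13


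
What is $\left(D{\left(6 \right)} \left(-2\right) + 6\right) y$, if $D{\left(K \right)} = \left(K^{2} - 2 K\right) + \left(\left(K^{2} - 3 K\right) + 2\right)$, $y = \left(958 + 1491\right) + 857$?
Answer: $-271092$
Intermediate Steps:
$y = 3306$ ($y = 2449 + 857 = 3306$)
$D{\left(K \right)} = 2 - 5 K + 2 K^{2}$ ($D{\left(K \right)} = \left(K^{2} - 2 K\right) + \left(2 + K^{2} - 3 K\right) = 2 - 5 K + 2 K^{2}$)
$\left(D{\left(6 \right)} \left(-2\right) + 6\right) y = \left(\left(2 - 30 + 2 \cdot 6^{2}\right) \left(-2\right) + 6\right) 3306 = \left(\left(2 - 30 + 2 \cdot 36\right) \left(-2\right) + 6\right) 3306 = \left(\left(2 - 30 + 72\right) \left(-2\right) + 6\right) 3306 = \left(44 \left(-2\right) + 6\right) 3306 = \left(-88 + 6\right) 3306 = \left(-82\right) 3306 = -271092$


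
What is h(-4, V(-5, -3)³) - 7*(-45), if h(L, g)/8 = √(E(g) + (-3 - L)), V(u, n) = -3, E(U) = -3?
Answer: 315 + 8*I*√2 ≈ 315.0 + 11.314*I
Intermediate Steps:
h(L, g) = 8*√(-6 - L) (h(L, g) = 8*√(-3 + (-3 - L)) = 8*√(-6 - L))
h(-4, V(-5, -3)³) - 7*(-45) = 8*√(-6 - 1*(-4)) - 7*(-45) = 8*√(-6 + 4) + 315 = 8*√(-2) + 315 = 8*(I*√2) + 315 = 8*I*√2 + 315 = 315 + 8*I*√2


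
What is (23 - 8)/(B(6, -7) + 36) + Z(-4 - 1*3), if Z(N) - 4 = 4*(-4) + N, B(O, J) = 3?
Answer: -242/13 ≈ -18.615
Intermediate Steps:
Z(N) = -12 + N (Z(N) = 4 + (4*(-4) + N) = 4 + (-16 + N) = -12 + N)
(23 - 8)/(B(6, -7) + 36) + Z(-4 - 1*3) = (23 - 8)/(3 + 36) + (-12 + (-4 - 1*3)) = 15/39 + (-12 + (-4 - 3)) = (1/39)*15 + (-12 - 7) = 5/13 - 19 = -242/13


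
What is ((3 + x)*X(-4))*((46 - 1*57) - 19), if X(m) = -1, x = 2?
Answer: 150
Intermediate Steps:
((3 + x)*X(-4))*((46 - 1*57) - 19) = ((3 + 2)*(-1))*((46 - 1*57) - 19) = (5*(-1))*((46 - 57) - 19) = -5*(-11 - 19) = -5*(-30) = 150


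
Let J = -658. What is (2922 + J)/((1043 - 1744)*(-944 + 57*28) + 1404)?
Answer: -283/56956 ≈ -0.0049687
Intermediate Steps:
(2922 + J)/((1043 - 1744)*(-944 + 57*28) + 1404) = (2922 - 658)/((1043 - 1744)*(-944 + 57*28) + 1404) = 2264/(-701*(-944 + 1596) + 1404) = 2264/(-701*652 + 1404) = 2264/(-457052 + 1404) = 2264/(-455648) = 2264*(-1/455648) = -283/56956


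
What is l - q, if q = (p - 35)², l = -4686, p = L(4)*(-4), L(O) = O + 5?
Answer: -9727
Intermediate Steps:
L(O) = 5 + O
p = -36 (p = (5 + 4)*(-4) = 9*(-4) = -36)
q = 5041 (q = (-36 - 35)² = (-71)² = 5041)
l - q = -4686 - 1*5041 = -4686 - 5041 = -9727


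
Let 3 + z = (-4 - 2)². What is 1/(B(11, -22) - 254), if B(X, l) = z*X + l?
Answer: 1/87 ≈ 0.011494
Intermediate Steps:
z = 33 (z = -3 + (-4 - 2)² = -3 + (-6)² = -3 + 36 = 33)
B(X, l) = l + 33*X (B(X, l) = 33*X + l = l + 33*X)
1/(B(11, -22) - 254) = 1/((-22 + 33*11) - 254) = 1/((-22 + 363) - 254) = 1/(341 - 254) = 1/87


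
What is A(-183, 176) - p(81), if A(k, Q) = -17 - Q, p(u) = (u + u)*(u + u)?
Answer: -26437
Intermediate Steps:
p(u) = 4*u² (p(u) = (2*u)*(2*u) = 4*u²)
A(-183, 176) - p(81) = (-17 - 1*176) - 4*81² = (-17 - 176) - 4*6561 = -193 - 1*26244 = -193 - 26244 = -26437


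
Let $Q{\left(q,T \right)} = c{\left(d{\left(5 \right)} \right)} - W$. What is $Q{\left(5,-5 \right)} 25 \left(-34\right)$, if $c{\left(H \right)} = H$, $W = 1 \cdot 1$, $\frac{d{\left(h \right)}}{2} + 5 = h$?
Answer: $850$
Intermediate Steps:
$d{\left(h \right)} = -10 + 2 h$
$W = 1$
$Q{\left(q,T \right)} = -1$ ($Q{\left(q,T \right)} = \left(-10 + 2 \cdot 5\right) - 1 = \left(-10 + 10\right) - 1 = 0 - 1 = -1$)
$Q{\left(5,-5 \right)} 25 \left(-34\right) = \left(-1\right) 25 \left(-34\right) = \left(-25\right) \left(-34\right) = 850$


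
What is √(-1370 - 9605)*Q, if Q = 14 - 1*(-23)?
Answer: 185*I*√439 ≈ 3876.2*I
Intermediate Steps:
Q = 37 (Q = 14 + 23 = 37)
√(-1370 - 9605)*Q = √(-1370 - 9605)*37 = √(-10975)*37 = (5*I*√439)*37 = 185*I*√439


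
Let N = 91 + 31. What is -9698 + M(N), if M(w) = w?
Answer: -9576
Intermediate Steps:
N = 122
-9698 + M(N) = -9698 + 122 = -9576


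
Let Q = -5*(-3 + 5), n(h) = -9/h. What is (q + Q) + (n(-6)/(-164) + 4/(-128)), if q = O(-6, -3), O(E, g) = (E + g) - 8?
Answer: -35477/1312 ≈ -27.040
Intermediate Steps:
O(E, g) = -8 + E + g
q = -17 (q = -8 - 6 - 3 = -17)
Q = -10 (Q = -5*2 = -10)
(q + Q) + (n(-6)/(-164) + 4/(-128)) = (-17 - 10) + (-9/(-6)/(-164) + 4/(-128)) = -27 + (-9*(-1/6)*(-1/164) + 4*(-1/128)) = -27 + ((3/2)*(-1/164) - 1/32) = -27 + (-3/328 - 1/32) = -27 - 53/1312 = -35477/1312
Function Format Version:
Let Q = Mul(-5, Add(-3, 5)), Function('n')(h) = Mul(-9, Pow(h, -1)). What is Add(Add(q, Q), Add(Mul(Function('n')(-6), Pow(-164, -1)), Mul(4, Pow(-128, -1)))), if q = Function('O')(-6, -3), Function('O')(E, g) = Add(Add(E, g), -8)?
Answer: Rational(-35477, 1312) ≈ -27.040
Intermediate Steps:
Function('O')(E, g) = Add(-8, E, g)
q = -17 (q = Add(-8, -6, -3) = -17)
Q = -10 (Q = Mul(-5, 2) = -10)
Add(Add(q, Q), Add(Mul(Function('n')(-6), Pow(-164, -1)), Mul(4, Pow(-128, -1)))) = Add(Add(-17, -10), Add(Mul(Mul(-9, Pow(-6, -1)), Pow(-164, -1)), Mul(4, Pow(-128, -1)))) = Add(-27, Add(Mul(Mul(-9, Rational(-1, 6)), Rational(-1, 164)), Mul(4, Rational(-1, 128)))) = Add(-27, Add(Mul(Rational(3, 2), Rational(-1, 164)), Rational(-1, 32))) = Add(-27, Add(Rational(-3, 328), Rational(-1, 32))) = Add(-27, Rational(-53, 1312)) = Rational(-35477, 1312)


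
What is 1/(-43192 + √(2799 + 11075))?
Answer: -21596/932767495 - √13874/1865534990 ≈ -2.3216e-5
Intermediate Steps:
1/(-43192 + √(2799 + 11075)) = 1/(-43192 + √13874)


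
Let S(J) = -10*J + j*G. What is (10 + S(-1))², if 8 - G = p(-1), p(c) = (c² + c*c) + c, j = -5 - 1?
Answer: 484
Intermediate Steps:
j = -6
p(c) = c + 2*c² (p(c) = (c² + c²) + c = 2*c² + c = c + 2*c²)
G = 7 (G = 8 - (-1)*(1 + 2*(-1)) = 8 - (-1)*(1 - 2) = 8 - (-1)*(-1) = 8 - 1*1 = 8 - 1 = 7)
S(J) = -42 - 10*J (S(J) = -10*J - 6*7 = -10*J - 42 = -42 - 10*J)
(10 + S(-1))² = (10 + (-42 - 10*(-1)))² = (10 + (-42 + 10))² = (10 - 32)² = (-22)² = 484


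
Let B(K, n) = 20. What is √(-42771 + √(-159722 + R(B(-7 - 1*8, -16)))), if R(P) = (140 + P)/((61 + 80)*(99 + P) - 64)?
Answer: √(-477993683379 + 10029*I*√198332989178)/3343 ≈ 0.96621 + 206.81*I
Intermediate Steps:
R(P) = (140 + P)/(13895 + 141*P) (R(P) = (140 + P)/(141*(99 + P) - 64) = (140 + P)/((13959 + 141*P) - 64) = (140 + P)/(13895 + 141*P))
√(-42771 + √(-159722 + R(B(-7 - 1*8, -16)))) = √(-42771 + √(-159722 + (140 + 20)/(13895 + 141*20))) = √(-42771 + √(-159722 + 160/(13895 + 2820))) = √(-42771 + √(-159722 + 160/16715)) = √(-42771 + √(-159722 + (1/16715)*160)) = √(-42771 + √(-159722 + 32/3343)) = √(-42771 + √(-533950614/3343)) = √(-42771 + 3*I*√198332989178/3343)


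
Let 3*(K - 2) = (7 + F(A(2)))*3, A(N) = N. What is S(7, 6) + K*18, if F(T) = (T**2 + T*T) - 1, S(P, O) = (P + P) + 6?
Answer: 308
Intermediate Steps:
S(P, O) = 6 + 2*P (S(P, O) = 2*P + 6 = 6 + 2*P)
F(T) = -1 + 2*T**2 (F(T) = (T**2 + T**2) - 1 = 2*T**2 - 1 = -1 + 2*T**2)
K = 16 (K = 2 + ((7 + (-1 + 2*2**2))*3)/3 = 2 + ((7 + (-1 + 2*4))*3)/3 = 2 + ((7 + (-1 + 8))*3)/3 = 2 + ((7 + 7)*3)/3 = 2 + (14*3)/3 = 2 + (1/3)*42 = 2 + 14 = 16)
S(7, 6) + K*18 = (6 + 2*7) + 16*18 = (6 + 14) + 288 = 20 + 288 = 308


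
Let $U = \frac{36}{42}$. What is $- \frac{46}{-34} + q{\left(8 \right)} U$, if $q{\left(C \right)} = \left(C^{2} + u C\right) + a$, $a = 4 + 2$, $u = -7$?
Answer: $\frac{227}{17} \approx 13.353$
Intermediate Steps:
$U = \frac{6}{7}$ ($U = 36 \cdot \frac{1}{42} = \frac{6}{7} \approx 0.85714$)
$a = 6$
$q{\left(C \right)} = 6 + C^{2} - 7 C$ ($q{\left(C \right)} = \left(C^{2} - 7 C\right) + 6 = 6 + C^{2} - 7 C$)
$- \frac{46}{-34} + q{\left(8 \right)} U = - \frac{46}{-34} + \left(6 + 8^{2} - 56\right) \frac{6}{7} = \left(-46\right) \left(- \frac{1}{34}\right) + \left(6 + 64 - 56\right) \frac{6}{7} = \frac{23}{17} + 14 \cdot \frac{6}{7} = \frac{23}{17} + 12 = \frac{227}{17}$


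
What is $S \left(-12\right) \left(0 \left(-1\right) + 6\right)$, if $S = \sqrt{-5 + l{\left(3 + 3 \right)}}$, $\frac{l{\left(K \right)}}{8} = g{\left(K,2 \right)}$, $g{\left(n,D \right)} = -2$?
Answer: $- 72 i \sqrt{21} \approx - 329.95 i$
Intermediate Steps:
$l{\left(K \right)} = -16$ ($l{\left(K \right)} = 8 \left(-2\right) = -16$)
$S = i \sqrt{21}$ ($S = \sqrt{-5 - 16} = \sqrt{-21} = i \sqrt{21} \approx 4.5826 i$)
$S \left(-12\right) \left(0 \left(-1\right) + 6\right) = i \sqrt{21} \left(-12\right) \left(0 \left(-1\right) + 6\right) = - 12 i \sqrt{21} \left(0 + 6\right) = - 12 i \sqrt{21} \cdot 6 = - 72 i \sqrt{21}$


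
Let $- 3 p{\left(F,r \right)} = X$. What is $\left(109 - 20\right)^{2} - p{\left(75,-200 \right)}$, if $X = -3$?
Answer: $7920$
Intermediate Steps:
$p{\left(F,r \right)} = 1$ ($p{\left(F,r \right)} = \left(- \frac{1}{3}\right) \left(-3\right) = 1$)
$\left(109 - 20\right)^{2} - p{\left(75,-200 \right)} = \left(109 - 20\right)^{2} - 1 = 89^{2} - 1 = 7921 - 1 = 7920$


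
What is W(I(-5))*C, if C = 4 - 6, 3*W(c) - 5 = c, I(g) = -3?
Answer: -4/3 ≈ -1.3333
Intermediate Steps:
W(c) = 5/3 + c/3
C = -2
W(I(-5))*C = (5/3 + (1/3)*(-3))*(-2) = (5/3 - 1)*(-2) = (2/3)*(-2) = -4/3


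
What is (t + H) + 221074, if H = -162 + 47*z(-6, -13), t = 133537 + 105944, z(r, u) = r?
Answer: 460111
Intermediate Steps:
t = 239481
H = -444 (H = -162 + 47*(-6) = -162 - 282 = -444)
(t + H) + 221074 = (239481 - 444) + 221074 = 239037 + 221074 = 460111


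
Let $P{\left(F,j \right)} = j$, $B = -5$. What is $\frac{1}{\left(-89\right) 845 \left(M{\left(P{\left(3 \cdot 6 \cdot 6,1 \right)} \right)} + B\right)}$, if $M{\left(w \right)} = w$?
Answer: $\frac{1}{300820} \approx 3.3242 \cdot 10^{-6}$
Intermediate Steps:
$\frac{1}{\left(-89\right) 845 \left(M{\left(P{\left(3 \cdot 6 \cdot 6,1 \right)} \right)} + B\right)} = \frac{1}{\left(-89\right) 845 \left(1 - 5\right)} = \frac{1}{\left(-75205\right) \left(-4\right)} = \frac{1}{300820}$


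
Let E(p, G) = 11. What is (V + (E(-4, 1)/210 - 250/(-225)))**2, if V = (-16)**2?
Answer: 26248212169/396900 ≈ 66133.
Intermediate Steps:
V = 256
(V + (E(-4, 1)/210 - 250/(-225)))**2 = (256 + (11/210 - 250/(-225)))**2 = (256 + (11*(1/210) - 250*(-1/225)))**2 = (256 + (11/210 + 10/9))**2 = (256 + 733/630)**2 = (162013/630)**2 = 26248212169/396900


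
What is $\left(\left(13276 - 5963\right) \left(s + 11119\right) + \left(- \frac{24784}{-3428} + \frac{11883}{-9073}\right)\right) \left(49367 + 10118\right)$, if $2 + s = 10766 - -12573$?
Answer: $\frac{116546608771052952725}{7775561} \approx 1.4989 \cdot 10^{13}$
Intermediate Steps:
$s = 23337$ ($s = -2 + \left(10766 - -12573\right) = -2 + \left(10766 + 12573\right) = -2 + 23339 = 23337$)
$\left(\left(13276 - 5963\right) \left(s + 11119\right) + \left(- \frac{24784}{-3428} + \frac{11883}{-9073}\right)\right) \left(49367 + 10118\right) = \left(\left(13276 - 5963\right) \left(23337 + 11119\right) + \left(- \frac{24784}{-3428} + \frac{11883}{-9073}\right)\right) \left(49367 + 10118\right) = \left(7313 \cdot 34456 + \left(\left(-24784\right) \left(- \frac{1}{3428}\right) + 11883 \left(- \frac{1}{9073}\right)\right)\right) 59485 = \left(251976728 + \left(\frac{6196}{857} - \frac{11883}{9073}\right)\right) 59485 = \left(251976728 + \frac{46032577}{7775561}\right) 59485 = \frac{1959260465176985}{7775561} \cdot 59485 = \frac{116546608771052952725}{7775561}$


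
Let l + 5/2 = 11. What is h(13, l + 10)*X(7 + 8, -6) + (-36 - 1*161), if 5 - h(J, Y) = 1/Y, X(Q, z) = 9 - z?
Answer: -4544/37 ≈ -122.81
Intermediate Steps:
l = 17/2 (l = -5/2 + 11 = 17/2 ≈ 8.5000)
h(J, Y) = 5 - 1/Y
h(13, l + 10)*X(7 + 8, -6) + (-36 - 1*161) = (5 - 1/(17/2 + 10))*(9 - 1*(-6)) + (-36 - 1*161) = (5 - 1/37/2)*(9 + 6) + (-36 - 161) = (5 - 1*2/37)*15 - 197 = (5 - 2/37)*15 - 197 = (183/37)*15 - 197 = 2745/37 - 197 = -4544/37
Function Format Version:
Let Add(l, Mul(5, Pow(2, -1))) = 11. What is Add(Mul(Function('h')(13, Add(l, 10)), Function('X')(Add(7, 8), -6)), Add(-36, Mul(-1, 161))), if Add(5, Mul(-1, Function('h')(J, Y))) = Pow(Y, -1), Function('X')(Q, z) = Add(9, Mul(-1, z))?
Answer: Rational(-4544, 37) ≈ -122.81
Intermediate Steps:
l = Rational(17, 2) (l = Add(Rational(-5, 2), 11) = Rational(17, 2) ≈ 8.5000)
Function('h')(J, Y) = Add(5, Mul(-1, Pow(Y, -1)))
Add(Mul(Function('h')(13, Add(l, 10)), Function('X')(Add(7, 8), -6)), Add(-36, Mul(-1, 161))) = Add(Mul(Add(5, Mul(-1, Pow(Add(Rational(17, 2), 10), -1))), Add(9, Mul(-1, -6))), Add(-36, Mul(-1, 161))) = Add(Mul(Add(5, Mul(-1, Pow(Rational(37, 2), -1))), Add(9, 6)), Add(-36, -161)) = Add(Mul(Add(5, Mul(-1, Rational(2, 37))), 15), -197) = Add(Mul(Add(5, Rational(-2, 37)), 15), -197) = Add(Mul(Rational(183, 37), 15), -197) = Add(Rational(2745, 37), -197) = Rational(-4544, 37)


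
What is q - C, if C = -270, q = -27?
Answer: 243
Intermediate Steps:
q - C = -27 - 1*(-270) = -27 + 270 = 243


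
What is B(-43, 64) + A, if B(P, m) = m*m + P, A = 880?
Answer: 4933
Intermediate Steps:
B(P, m) = P + m² (B(P, m) = m² + P = P + m²)
B(-43, 64) + A = (-43 + 64²) + 880 = (-43 + 4096) + 880 = 4053 + 880 = 4933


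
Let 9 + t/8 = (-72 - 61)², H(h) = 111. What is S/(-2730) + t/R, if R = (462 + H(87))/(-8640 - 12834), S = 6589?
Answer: -2763928388099/521430 ≈ -5.3007e+6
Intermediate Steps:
R = -191/7158 (R = (462 + 111)/(-8640 - 12834) = 573/(-21474) = 573*(-1/21474) = -191/7158 ≈ -0.026683)
t = 141440 (t = -72 + 8*(-72 - 61)² = -72 + 8*(-133)² = -72 + 8*17689 = -72 + 141512 = 141440)
S/(-2730) + t/R = 6589/(-2730) + 141440/(-191/7158) = 6589*(-1/2730) + 141440*(-7158/191) = -6589/2730 - 1012427520/191 = -2763928388099/521430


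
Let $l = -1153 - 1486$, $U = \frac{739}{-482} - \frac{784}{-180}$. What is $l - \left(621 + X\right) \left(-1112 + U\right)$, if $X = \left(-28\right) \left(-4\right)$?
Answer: $\frac{17577320269}{21690} \approx 8.1039 \cdot 10^{5}$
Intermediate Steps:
$U = \frac{61217}{21690}$ ($U = 739 \left(- \frac{1}{482}\right) - - \frac{196}{45} = - \frac{739}{482} + \frac{196}{45} = \frac{61217}{21690} \approx 2.8224$)
$X = 112$
$l = -2639$ ($l = -1153 - 1486 = -2639$)
$l - \left(621 + X\right) \left(-1112 + U\right) = -2639 - \left(621 + 112\right) \left(-1112 + \frac{61217}{21690}\right) = -2639 - 733 \left(- \frac{24058063}{21690}\right) = -2639 - - \frac{17634560179}{21690} = -2639 + \frac{17634560179}{21690} = \frac{17577320269}{21690}$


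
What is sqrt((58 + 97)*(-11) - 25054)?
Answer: I*sqrt(26759) ≈ 163.58*I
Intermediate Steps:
sqrt((58 + 97)*(-11) - 25054) = sqrt(155*(-11) - 25054) = sqrt(-1705 - 25054) = sqrt(-26759) = I*sqrt(26759)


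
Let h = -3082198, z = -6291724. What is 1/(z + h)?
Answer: -1/9373922 ≈ -1.0668e-7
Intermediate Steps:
1/(z + h) = 1/(-6291724 - 3082198) = 1/(-9373922) = -1/9373922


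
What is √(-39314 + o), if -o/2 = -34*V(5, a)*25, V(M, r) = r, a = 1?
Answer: I*√37614 ≈ 193.94*I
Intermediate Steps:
o = 1700 (o = -2*(-34*1)*25 = -(-68)*25 = -2*(-850) = 1700)
√(-39314 + o) = √(-39314 + 1700) = √(-37614) = I*√37614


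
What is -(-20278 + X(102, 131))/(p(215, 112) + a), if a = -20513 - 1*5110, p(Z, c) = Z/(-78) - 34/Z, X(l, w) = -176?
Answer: -343013580/429746587 ≈ -0.79818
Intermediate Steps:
p(Z, c) = -34/Z - Z/78 (p(Z, c) = Z*(-1/78) - 34/Z = -Z/78 - 34/Z = -34/Z - Z/78)
a = -25623 (a = -20513 - 5110 = -25623)
-(-20278 + X(102, 131))/(p(215, 112) + a) = -(-20278 - 176)/((-34/215 - 1/78*215) - 25623) = -(-20454)/((-34*1/215 - 215/78) - 25623) = -(-20454)/((-34/215 - 215/78) - 25623) = -(-20454)/(-48877/16770 - 25623) = -(-20454)/(-429746587/16770) = -(-20454)*(-16770)/429746587 = -1*343013580/429746587 = -343013580/429746587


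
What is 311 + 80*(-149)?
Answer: -11609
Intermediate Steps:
311 + 80*(-149) = 311 - 11920 = -11609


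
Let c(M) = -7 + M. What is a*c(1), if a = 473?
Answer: -2838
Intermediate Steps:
a*c(1) = 473*(-7 + 1) = 473*(-6) = -2838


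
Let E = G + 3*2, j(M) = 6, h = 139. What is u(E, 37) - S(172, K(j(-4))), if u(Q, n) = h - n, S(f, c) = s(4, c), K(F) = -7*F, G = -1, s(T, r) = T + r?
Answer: 140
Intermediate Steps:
S(f, c) = 4 + c
E = 5 (E = -1 + 3*2 = -1 + 6 = 5)
u(Q, n) = 139 - n
u(E, 37) - S(172, K(j(-4))) = (139 - 1*37) - (4 - 7*6) = (139 - 37) - (4 - 42) = 102 - 1*(-38) = 102 + 38 = 140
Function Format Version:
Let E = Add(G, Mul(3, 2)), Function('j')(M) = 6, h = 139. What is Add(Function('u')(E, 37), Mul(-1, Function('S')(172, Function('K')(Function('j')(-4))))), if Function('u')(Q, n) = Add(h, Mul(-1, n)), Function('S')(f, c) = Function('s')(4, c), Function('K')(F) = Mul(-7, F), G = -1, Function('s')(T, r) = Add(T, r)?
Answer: 140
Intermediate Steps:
Function('S')(f, c) = Add(4, c)
E = 5 (E = Add(-1, Mul(3, 2)) = Add(-1, 6) = 5)
Function('u')(Q, n) = Add(139, Mul(-1, n))
Add(Function('u')(E, 37), Mul(-1, Function('S')(172, Function('K')(Function('j')(-4))))) = Add(Add(139, Mul(-1, 37)), Mul(-1, Add(4, Mul(-7, 6)))) = Add(Add(139, -37), Mul(-1, Add(4, -42))) = Add(102, Mul(-1, -38)) = Add(102, 38) = 140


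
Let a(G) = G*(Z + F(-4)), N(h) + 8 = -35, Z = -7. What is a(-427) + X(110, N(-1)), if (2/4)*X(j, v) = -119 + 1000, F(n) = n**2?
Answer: -2081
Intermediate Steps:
N(h) = -43 (N(h) = -8 - 35 = -43)
X(j, v) = 1762 (X(j, v) = 2*(-119 + 1000) = 2*881 = 1762)
a(G) = 9*G (a(G) = G*(-7 + (-4)**2) = G*(-7 + 16) = G*9 = 9*G)
a(-427) + X(110, N(-1)) = 9*(-427) + 1762 = -3843 + 1762 = -2081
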